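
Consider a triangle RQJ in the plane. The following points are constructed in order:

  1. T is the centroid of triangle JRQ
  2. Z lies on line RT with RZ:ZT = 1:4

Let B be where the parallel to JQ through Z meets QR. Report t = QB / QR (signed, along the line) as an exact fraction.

Choose coordinates R = (0, 0), Q = (1, 0), J = (0, 1).
1. T is the centroid of triangle JRQ ⇒ T = (1/3, 1/3)
2. Z lies on line RT with RZ:ZT = 1:4 ⇒ Z = (1/15, 1/15)
through Z parallel to JQ: direction (1, -1); meets QR at B = (2/15, 0)
B = Q + t·(R−Q) with t = 13/15

t = 13/15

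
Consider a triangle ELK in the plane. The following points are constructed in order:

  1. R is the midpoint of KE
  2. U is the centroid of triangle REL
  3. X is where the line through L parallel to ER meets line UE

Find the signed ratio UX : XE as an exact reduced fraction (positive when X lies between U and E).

UX:XE = -2/3

Assign E = (0, 0), L = (1, 0), K = (0, 1) — the answer is frame-independent, so this choice is without loss of generality.
1. R is the midpoint of KE ⇒ R = (0, 1/2)
2. U is the centroid of triangle REL ⇒ U = (1/3, 1/6)
3. X is where the line through L parallel to ER meets line UE ⇒ X = (1, 1/2)
X = U + t·(E−U) with t = -2, so UX:XE = t:(1−t) = -2:3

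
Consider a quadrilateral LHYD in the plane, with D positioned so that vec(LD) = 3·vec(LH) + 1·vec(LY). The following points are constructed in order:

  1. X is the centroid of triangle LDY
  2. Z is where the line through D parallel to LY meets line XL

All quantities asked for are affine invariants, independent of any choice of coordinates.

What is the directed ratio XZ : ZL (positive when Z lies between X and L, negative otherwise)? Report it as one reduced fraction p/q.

Choose coordinates L = (0, 0), H = (1, 0), Y = (0, 1), D = (3, 1).
1. X is the centroid of triangle LDY ⇒ X = (1, 2/3)
2. Z is where the line through D parallel to LY meets line XL ⇒ Z = (3, 2)
Z = X + t·(L−X) with t = -2, so XZ:ZL = t:(1−t) = -2:3

XZ:ZL = -2/3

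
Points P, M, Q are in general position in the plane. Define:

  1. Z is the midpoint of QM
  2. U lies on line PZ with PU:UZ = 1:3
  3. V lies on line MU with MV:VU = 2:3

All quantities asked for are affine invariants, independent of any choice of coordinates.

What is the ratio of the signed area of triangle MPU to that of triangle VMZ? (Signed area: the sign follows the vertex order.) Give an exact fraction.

Set P = (0, 0), M = (1, 0), Q = (0, 1); any affine frame gives the same invariant.
1. Z is the midpoint of QM ⇒ Z = (1/2, 1/2)
2. U lies on line PZ with PU:UZ = 1:3 ⇒ U = (1/8, 1/8)
3. V lies on line MU with MV:VU = 2:3 ⇒ V = (13/20, 1/20)
2·[MPU] = -1/8, 2·[VMZ] = 3/20
[MPU]:[VMZ] = -1/8:3/20 = -5/6

[MPU]:[VMZ] = -5/6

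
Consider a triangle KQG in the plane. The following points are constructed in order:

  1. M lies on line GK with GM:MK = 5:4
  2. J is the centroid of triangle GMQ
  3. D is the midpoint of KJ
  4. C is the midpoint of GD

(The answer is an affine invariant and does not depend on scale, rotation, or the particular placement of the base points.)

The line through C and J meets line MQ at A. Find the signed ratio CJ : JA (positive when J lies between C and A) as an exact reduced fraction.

Work in coordinates with K = (0, 0), Q = (1, 0), G = (0, 1).
1. M lies on line GK with GM:MK = 5:4 ⇒ M = (0, 4/9)
2. J is the centroid of triangle GMQ ⇒ J = (1/3, 13/27)
3. D is the midpoint of KJ ⇒ D = (1/6, 13/54)
4. C is the midpoint of GD ⇒ C = (1/12, 67/108)
line CJ meets MQ at A = (2, -4/9)
J = C + t·(A−C) with t = 3/23, so CJ:JA = 3/23:20/23

CJ:JA = 3/20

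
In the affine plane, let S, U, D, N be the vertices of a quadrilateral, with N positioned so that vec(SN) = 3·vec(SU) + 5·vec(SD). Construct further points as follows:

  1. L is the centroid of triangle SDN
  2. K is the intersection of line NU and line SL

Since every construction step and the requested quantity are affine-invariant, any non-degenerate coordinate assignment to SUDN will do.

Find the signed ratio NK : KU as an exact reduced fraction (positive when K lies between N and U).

NK:KU = -1/2

Set S = (0, 0), U = (1, 0), D = (0, 1), N = (3, 5); any affine frame gives the same invariant.
1. L is the centroid of triangle SDN ⇒ L = (1, 2)
2. K is the intersection of line NU and line SL ⇒ K = (5, 10)
K = N + t·(U−N) with t = -1, so NK:KU = t:(1−t) = -1:2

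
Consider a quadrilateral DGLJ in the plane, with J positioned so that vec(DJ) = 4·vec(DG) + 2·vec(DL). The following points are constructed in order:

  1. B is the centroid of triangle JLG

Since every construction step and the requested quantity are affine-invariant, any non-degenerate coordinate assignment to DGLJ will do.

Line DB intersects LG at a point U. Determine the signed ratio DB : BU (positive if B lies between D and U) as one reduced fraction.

DB:BU = -8/5

Assign D = (0, 0), G = (1, 0), L = (0, 1), J = (4, 2) — the answer is frame-independent, so this choice is without loss of generality.
1. B is the centroid of triangle JLG ⇒ B = (5/3, 1)
line DB meets LG at U = (5/8, 3/8)
B = D + t·(U−D) with t = 8/3, so DB:BU = 8/3:-5/3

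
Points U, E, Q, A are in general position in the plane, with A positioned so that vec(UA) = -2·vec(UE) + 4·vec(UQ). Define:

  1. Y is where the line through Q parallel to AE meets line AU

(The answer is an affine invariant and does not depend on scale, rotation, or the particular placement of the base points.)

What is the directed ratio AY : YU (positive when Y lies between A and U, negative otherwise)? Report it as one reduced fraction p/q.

Work in coordinates with U = (0, 0), E = (1, 0), Q = (0, 1), A = (-2, 4).
1. Y is where the line through Q parallel to AE meets line AU ⇒ Y = (-3/2, 3)
Y = A + t·(U−A) with t = 1/4, so AY:YU = t:(1−t) = 1/4:3/4

AY:YU = 1/3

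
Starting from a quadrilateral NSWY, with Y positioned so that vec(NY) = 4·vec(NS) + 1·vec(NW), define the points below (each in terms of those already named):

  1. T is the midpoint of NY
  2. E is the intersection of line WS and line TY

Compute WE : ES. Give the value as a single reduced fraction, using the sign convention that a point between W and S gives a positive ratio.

WE:ES = 4

Choose coordinates N = (0, 0), S = (1, 0), W = (0, 1), Y = (4, 1).
1. T is the midpoint of NY ⇒ T = (2, 1/2)
2. E is the intersection of line WS and line TY ⇒ E = (4/5, 1/5)
E = W + t·(S−W) with t = 4/5, so WE:ES = t:(1−t) = 4/5:1/5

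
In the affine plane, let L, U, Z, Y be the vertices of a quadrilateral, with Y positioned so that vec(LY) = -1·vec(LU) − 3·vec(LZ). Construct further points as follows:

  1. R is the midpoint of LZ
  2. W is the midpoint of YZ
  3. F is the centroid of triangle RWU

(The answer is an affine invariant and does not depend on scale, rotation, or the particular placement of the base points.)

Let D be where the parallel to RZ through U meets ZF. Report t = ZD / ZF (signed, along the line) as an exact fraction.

Work in coordinates with L = (0, 0), U = (1, 0), Z = (0, 1), Y = (-1, -3).
1. R is the midpoint of LZ ⇒ R = (0, 1/2)
2. W is the midpoint of YZ ⇒ W = (-1/2, -1)
3. F is the centroid of triangle RWU ⇒ F = (1/6, -1/6)
through U parallel to RZ: direction (0, 1/2); meets ZF at D = (1, -6)
D = Z + t·(F−Z) with t = 6

t = 6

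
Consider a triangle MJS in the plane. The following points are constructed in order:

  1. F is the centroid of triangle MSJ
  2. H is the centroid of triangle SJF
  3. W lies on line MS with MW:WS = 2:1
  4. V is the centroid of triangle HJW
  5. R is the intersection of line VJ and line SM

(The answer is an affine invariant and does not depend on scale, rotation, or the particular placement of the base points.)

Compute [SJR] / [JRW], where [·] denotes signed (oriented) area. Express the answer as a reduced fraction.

Choose coordinates M = (0, 0), J = (1, 0), S = (0, 1).
1. F is the centroid of triangle MSJ ⇒ F = (1/3, 1/3)
2. H is the centroid of triangle SJF ⇒ H = (4/9, 4/9)
3. W lies on line MS with MW:WS = 2:1 ⇒ W = (0, 2/3)
4. V is the centroid of triangle HJW ⇒ V = (13/27, 10/27)
5. R is the intersection of line VJ and line SM ⇒ R = (0, 5/7)
2·[SJR] = -2/7, 2·[JRW] = 1/21
[SJR]:[JRW] = -2/7:1/21 = -6

[SJR]:[JRW] = -6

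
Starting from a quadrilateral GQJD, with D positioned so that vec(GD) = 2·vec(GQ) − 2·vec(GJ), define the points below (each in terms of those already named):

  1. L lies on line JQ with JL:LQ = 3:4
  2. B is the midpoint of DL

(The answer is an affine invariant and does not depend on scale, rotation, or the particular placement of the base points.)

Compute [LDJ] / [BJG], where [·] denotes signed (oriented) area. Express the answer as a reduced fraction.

[LDJ]:[BJG] = -6/17

Set G = (0, 0), Q = (1, 0), J = (0, 1), D = (2, -2); any affine frame gives the same invariant.
1. L lies on line JQ with JL:LQ = 3:4 ⇒ L = (3/7, 4/7)
2. B is the midpoint of DL ⇒ B = (17/14, -5/7)
2·[LDJ] = -3/7, 2·[BJG] = 17/14
[LDJ]:[BJG] = -3/7:17/14 = -6/17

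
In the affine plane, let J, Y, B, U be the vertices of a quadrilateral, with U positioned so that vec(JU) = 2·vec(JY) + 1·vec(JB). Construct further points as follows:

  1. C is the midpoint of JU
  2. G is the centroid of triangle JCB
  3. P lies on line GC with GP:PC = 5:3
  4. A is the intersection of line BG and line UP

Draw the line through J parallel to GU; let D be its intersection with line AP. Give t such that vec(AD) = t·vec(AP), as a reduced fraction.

Choose coordinates J = (0, 0), Y = (1, 0), B = (0, 1), U = (2, 1).
1. C is the midpoint of JU ⇒ C = (1, 1/2)
2. G is the centroid of triangle JCB ⇒ G = (1/3, 1/2)
3. P lies on line GC with GP:PC = 5:3 ⇒ P = (3/4, 1/2)
4. A is the intersection of line BG and line UP ⇒ A = (8/19, 7/19)
through J parallel to GU: direction (5/3, 1/2); meets AP at D = (-2, -3/5)
D = A + t·(P−A) with t = -184/25

t = -184/25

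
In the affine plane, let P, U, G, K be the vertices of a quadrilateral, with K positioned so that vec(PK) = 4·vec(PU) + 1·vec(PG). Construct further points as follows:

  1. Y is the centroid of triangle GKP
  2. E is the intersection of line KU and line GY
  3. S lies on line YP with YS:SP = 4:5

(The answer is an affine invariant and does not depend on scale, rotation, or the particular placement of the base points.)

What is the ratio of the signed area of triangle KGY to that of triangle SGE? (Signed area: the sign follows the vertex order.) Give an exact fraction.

Work in coordinates with P = (0, 0), U = (1, 0), G = (0, 1), K = (4, 1).
1. Y is the centroid of triangle GKP ⇒ Y = (4/3, 2/3)
2. E is the intersection of line KU and line GY ⇒ E = (16/7, 3/7)
3. S lies on line YP with YS:SP = 4:5 ⇒ S = (20/27, 10/27)
2·[KGY] = 4/3, 2·[SGE] = -64/63
[KGY]:[SGE] = 4/3:-64/63 = -21/16

[KGY]:[SGE] = -21/16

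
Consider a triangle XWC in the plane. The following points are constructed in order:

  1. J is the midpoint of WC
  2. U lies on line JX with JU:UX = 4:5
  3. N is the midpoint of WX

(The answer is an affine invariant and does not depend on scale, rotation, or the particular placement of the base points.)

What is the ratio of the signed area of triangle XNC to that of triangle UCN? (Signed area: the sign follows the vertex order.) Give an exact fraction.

Choose coordinates X = (0, 0), W = (1, 0), C = (0, 1).
1. J is the midpoint of WC ⇒ J = (1/2, 1/2)
2. U lies on line JX with JU:UX = 4:5 ⇒ U = (5/18, 5/18)
3. N is the midpoint of WX ⇒ N = (1/2, 0)
2·[XNC] = 1/2, 2·[UCN] = -1/12
[XNC]:[UCN] = 1/2:-1/12 = -6

[XNC]:[UCN] = -6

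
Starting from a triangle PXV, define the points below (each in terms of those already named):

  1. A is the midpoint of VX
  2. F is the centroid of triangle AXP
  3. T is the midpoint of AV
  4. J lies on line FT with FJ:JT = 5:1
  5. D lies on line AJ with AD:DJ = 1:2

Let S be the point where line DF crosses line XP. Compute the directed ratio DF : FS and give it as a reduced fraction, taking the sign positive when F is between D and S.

DF:FS = 83/36

Work in coordinates with P = (0, 0), X = (1, 0), V = (0, 1).
1. A is the midpoint of VX ⇒ A = (1/2, 1/2)
2. F is the centroid of triangle AXP ⇒ F = (1/2, 1/6)
3. T is the midpoint of AV ⇒ T = (1/4, 3/4)
4. J lies on line FT with FJ:JT = 5:1 ⇒ J = (7/24, 47/72)
5. D lies on line AJ with AD:DJ = 1:2 ⇒ D = (31/72, 119/216)
line DF meets XP at S = (44/83, 0)
F = D + t·(S−D) with t = 83/119, so DF:FS = 83/119:36/119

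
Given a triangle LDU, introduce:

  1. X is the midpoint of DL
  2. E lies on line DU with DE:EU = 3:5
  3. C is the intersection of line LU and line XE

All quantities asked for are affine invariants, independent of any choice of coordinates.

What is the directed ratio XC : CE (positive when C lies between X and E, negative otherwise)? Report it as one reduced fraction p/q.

Work in coordinates with L = (0, 0), D = (1, 0), U = (0, 1).
1. X is the midpoint of DL ⇒ X = (1/2, 0)
2. E lies on line DU with DE:EU = 3:5 ⇒ E = (5/8, 3/8)
3. C is the intersection of line LU and line XE ⇒ C = (0, -3/2)
C = X + t·(E−X) with t = -4, so XC:CE = t:(1−t) = -4:5

XC:CE = -4/5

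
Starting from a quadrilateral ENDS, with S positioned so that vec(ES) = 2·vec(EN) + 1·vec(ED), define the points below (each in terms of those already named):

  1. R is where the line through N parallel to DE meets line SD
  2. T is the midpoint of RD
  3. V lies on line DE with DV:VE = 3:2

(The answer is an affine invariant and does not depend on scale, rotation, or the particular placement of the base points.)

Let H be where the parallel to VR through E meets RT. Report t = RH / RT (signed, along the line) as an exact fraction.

Set E = (0, 0), N = (1, 0), D = (0, 1), S = (2, 1); any affine frame gives the same invariant.
1. R is where the line through N parallel to DE meets line SD ⇒ R = (1, 1)
2. T is the midpoint of RD ⇒ T = (1/2, 1)
3. V lies on line DE with DV:VE = 3:2 ⇒ V = (0, 2/5)
through E parallel to VR: direction (1, 3/5); meets RT at H = (5/3, 1)
H = R + t·(T−R) with t = -4/3

t = -4/3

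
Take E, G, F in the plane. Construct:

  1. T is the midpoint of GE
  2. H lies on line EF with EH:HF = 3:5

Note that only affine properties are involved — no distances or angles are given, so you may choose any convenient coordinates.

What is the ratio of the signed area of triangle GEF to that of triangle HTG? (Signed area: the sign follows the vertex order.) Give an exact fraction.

Assign E = (0, 0), G = (1, 0), F = (0, 1) — the answer is frame-independent, so this choice is without loss of generality.
1. T is the midpoint of GE ⇒ T = (1/2, 0)
2. H lies on line EF with EH:HF = 3:5 ⇒ H = (0, 3/8)
2·[GEF] = -1, 2·[HTG] = 3/16
[GEF]:[HTG] = -1:3/16 = -16/3

[GEF]:[HTG] = -16/3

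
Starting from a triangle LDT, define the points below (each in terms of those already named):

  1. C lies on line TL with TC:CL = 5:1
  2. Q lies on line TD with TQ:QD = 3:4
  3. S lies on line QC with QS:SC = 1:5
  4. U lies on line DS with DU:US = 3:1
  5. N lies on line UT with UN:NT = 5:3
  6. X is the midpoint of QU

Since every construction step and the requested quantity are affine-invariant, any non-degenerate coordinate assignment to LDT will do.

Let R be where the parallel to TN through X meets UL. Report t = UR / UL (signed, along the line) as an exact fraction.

t = -5/116

Set L = (0, 0), D = (1, 0), T = (0, 1); any affine frame gives the same invariant.
1. C lies on line TL with TC:CL = 5:1 ⇒ C = (0, 1/6)
2. Q lies on line TD with TQ:QD = 3:4 ⇒ Q = (3/7, 4/7)
3. S lies on line QC with QS:SC = 1:5 ⇒ S = (5/14, 127/252)
4. U lies on line DS with DU:US = 3:1 ⇒ U = (29/56, 127/336)
5. N lies on line UT with UN:NT = 5:3 ⇒ N = (87/448, 687/896)
6. X is the midpoint of QU ⇒ X = (53/112, 319/672)
through X parallel to TN: direction (87/448, -209/896); meets UL at R = (121/224, 15367/38976)
R = U + t·(L−U) with t = -5/116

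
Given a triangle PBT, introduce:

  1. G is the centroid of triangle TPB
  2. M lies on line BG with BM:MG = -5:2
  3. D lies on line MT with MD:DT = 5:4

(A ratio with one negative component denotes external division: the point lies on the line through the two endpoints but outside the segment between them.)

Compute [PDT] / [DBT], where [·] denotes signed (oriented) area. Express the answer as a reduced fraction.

[PDT]:[DBT] = -1/5

Assign P = (0, 0), B = (1, 0), T = (0, 1) — the answer is frame-independent, so this choice is without loss of generality.
1. G is the centroid of triangle TPB ⇒ G = (1/3, 1/3)
2. M lies on line BG with BM:MG = -5:2 ⇒ M = (-1/9, 5/9)
3. D lies on line MT with MD:DT = 5:4 ⇒ D = (-4/81, 65/81)
2·[PDT] = -4/81, 2·[DBT] = 20/81
[PDT]:[DBT] = -4/81:20/81 = -1/5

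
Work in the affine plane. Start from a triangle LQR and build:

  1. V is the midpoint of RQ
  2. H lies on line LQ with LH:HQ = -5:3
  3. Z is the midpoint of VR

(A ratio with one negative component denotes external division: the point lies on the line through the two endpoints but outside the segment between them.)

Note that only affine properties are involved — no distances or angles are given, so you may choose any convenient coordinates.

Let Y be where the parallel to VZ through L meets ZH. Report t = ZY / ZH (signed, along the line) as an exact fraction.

t = -2/3

Work in coordinates with L = (0, 0), Q = (1, 0), R = (0, 1).
1. V is the midpoint of RQ ⇒ V = (1/2, 1/2)
2. H lies on line LQ with LH:HQ = -5:3 ⇒ H = (5/2, 0)
3. Z is the midpoint of VR ⇒ Z = (1/4, 3/4)
through L parallel to VZ: direction (-1/4, 1/4); meets ZH at Y = (-5/4, 5/4)
Y = Z + t·(H−Z) with t = -2/3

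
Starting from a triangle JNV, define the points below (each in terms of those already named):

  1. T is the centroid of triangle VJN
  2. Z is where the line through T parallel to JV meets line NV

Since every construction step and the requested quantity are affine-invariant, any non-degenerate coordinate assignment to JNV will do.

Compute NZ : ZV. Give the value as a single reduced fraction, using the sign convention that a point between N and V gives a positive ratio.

NZ:ZV = 2

Work in coordinates with J = (0, 0), N = (1, 0), V = (0, 1).
1. T is the centroid of triangle VJN ⇒ T = (1/3, 1/3)
2. Z is where the line through T parallel to JV meets line NV ⇒ Z = (1/3, 2/3)
Z = N + t·(V−N) with t = 2/3, so NZ:ZV = t:(1−t) = 2/3:1/3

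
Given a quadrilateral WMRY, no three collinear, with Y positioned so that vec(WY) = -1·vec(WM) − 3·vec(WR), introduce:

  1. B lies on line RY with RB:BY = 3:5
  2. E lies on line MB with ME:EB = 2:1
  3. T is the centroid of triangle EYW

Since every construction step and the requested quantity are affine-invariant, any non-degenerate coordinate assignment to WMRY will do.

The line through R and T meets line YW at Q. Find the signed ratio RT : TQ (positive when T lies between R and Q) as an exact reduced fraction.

Choose coordinates W = (0, 0), M = (1, 0), R = (0, 1), Y = (-1, -3).
1. B lies on line RY with RB:BY = 3:5 ⇒ B = (-3/8, -1/2)
2. E lies on line MB with ME:EB = 2:1 ⇒ E = (1/12, -1/3)
3. T is the centroid of triangle EYW ⇒ T = (-11/36, -10/9)
line RT meets YW at Q = (-11/43, -33/43)
T = R + t·(Q−R) with t = 43/36, so RT:TQ = 43/36:-7/36

RT:TQ = -43/7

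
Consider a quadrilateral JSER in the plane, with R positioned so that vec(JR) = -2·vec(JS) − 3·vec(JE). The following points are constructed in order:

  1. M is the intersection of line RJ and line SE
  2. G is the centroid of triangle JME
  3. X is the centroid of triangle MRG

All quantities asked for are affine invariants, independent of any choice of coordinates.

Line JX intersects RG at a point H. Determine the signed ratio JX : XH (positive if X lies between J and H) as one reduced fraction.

JX:XH = 3/2

Work in coordinates with J = (0, 0), S = (1, 0), E = (0, 1), R = (-2, -3).
1. M is the intersection of line RJ and line SE ⇒ M = (2/5, 3/5)
2. G is the centroid of triangle JME ⇒ G = (2/15, 8/15)
3. X is the centroid of triangle MRG ⇒ X = (-22/45, -28/45)
line JX meets RG at H = (-22/27, -28/27)
X = J + t·(H−J) with t = 3/5, so JX:XH = 3/5:2/5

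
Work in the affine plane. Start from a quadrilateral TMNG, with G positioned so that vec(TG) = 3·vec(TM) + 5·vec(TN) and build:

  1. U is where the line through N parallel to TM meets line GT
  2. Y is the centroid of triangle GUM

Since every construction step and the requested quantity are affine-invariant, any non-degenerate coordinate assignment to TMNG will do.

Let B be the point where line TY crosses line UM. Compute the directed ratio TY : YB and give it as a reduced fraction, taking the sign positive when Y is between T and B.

Set T = (0, 0), M = (1, 0), N = (0, 1), G = (3, 5); any affine frame gives the same invariant.
1. U is where the line through N parallel to TM meets line GT ⇒ U = (3/5, 1)
2. Y is the centroid of triangle GUM ⇒ Y = (23/15, 2)
line TY meets UM at B = (23/35, 6/7)
Y = T + t·(B−T) with t = 7/3, so TY:YB = 7/3:-4/3

TY:YB = -7/4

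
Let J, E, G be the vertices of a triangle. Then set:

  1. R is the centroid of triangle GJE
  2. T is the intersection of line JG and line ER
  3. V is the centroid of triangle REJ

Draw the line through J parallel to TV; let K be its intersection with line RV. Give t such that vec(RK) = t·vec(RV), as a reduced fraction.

t = 5

Set J = (0, 0), E = (1, 0), G = (0, 1); any affine frame gives the same invariant.
1. R is the centroid of triangle GJE ⇒ R = (1/3, 1/3)
2. T is the intersection of line JG and line ER ⇒ T = (0, 1/2)
3. V is the centroid of triangle REJ ⇒ V = (4/9, 1/9)
through J parallel to TV: direction (4/9, -7/18); meets RV at K = (8/9, -7/9)
K = R + t·(V−R) with t = 5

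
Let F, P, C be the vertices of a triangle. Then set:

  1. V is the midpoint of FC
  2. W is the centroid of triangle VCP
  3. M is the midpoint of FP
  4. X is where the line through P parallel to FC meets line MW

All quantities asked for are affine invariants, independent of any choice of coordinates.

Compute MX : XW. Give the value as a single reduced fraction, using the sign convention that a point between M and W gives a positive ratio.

Choose coordinates F = (0, 0), P = (1, 0), C = (0, 1).
1. V is the midpoint of FC ⇒ V = (0, 1/2)
2. W is the centroid of triangle VCP ⇒ W = (1/3, 1/2)
3. M is the midpoint of FP ⇒ M = (1/2, 0)
4. X is where the line through P parallel to FC meets line MW ⇒ X = (1, -3/2)
X = M + t·(W−M) with t = -3, so MX:XW = t:(1−t) = -3:4

MX:XW = -3/4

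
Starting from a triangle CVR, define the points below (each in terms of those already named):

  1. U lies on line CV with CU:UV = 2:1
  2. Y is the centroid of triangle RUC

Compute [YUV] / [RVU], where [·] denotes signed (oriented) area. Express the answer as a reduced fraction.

[YUV]:[RVU] = -1/3

Set C = (0, 0), V = (1, 0), R = (0, 1); any affine frame gives the same invariant.
1. U lies on line CV with CU:UV = 2:1 ⇒ U = (2/3, 0)
2. Y is the centroid of triangle RUC ⇒ Y = (2/9, 1/3)
2·[YUV] = 1/9, 2·[RVU] = -1/3
[YUV]:[RVU] = 1/9:-1/3 = -1/3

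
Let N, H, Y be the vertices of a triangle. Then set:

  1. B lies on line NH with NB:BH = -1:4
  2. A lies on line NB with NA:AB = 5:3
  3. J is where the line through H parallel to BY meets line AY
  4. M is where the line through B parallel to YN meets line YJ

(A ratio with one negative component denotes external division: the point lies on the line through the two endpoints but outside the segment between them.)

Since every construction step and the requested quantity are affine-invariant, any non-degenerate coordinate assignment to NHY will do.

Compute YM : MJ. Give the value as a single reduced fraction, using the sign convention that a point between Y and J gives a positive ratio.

Set N = (0, 0), H = (1, 0), Y = (0, 1); any affine frame gives the same invariant.
1. B lies on line NH with NB:BH = -1:4 ⇒ B = (-1/3, 0)
2. A lies on line NB with NA:AB = 5:3 ⇒ A = (-5/24, 0)
3. J is where the line through H parallel to BY meets line AY ⇒ J = (-20/9, -29/3)
4. M is where the line through B parallel to YN meets line YJ ⇒ M = (-1/3, -3/5)
M = Y + t·(J−Y) with t = 3/20, so YM:MJ = t:(1−t) = 3/20:17/20

YM:MJ = 3/17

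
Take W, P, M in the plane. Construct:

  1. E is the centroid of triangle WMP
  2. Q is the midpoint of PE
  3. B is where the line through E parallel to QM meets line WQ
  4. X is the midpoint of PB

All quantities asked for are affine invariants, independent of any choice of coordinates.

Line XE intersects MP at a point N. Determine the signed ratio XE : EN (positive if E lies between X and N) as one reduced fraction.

Assign W = (0, 0), P = (1, 0), M = (0, 1) — the answer is frame-independent, so this choice is without loss of generality.
1. E is the centroid of triangle WMP ⇒ E = (1/3, 1/3)
2. Q is the midpoint of PE ⇒ Q = (2/3, 1/6)
3. B is where the line through E parallel to QM meets line WQ ⇒ B = (1/2, 1/8)
4. X is the midpoint of PB ⇒ X = (3/4, 1/16)
line XE meets MP at N = (9/7, -2/7)
E = X + t·(N−X) with t = -7/9, so XE:EN = -7/9:16/9

XE:EN = -7/16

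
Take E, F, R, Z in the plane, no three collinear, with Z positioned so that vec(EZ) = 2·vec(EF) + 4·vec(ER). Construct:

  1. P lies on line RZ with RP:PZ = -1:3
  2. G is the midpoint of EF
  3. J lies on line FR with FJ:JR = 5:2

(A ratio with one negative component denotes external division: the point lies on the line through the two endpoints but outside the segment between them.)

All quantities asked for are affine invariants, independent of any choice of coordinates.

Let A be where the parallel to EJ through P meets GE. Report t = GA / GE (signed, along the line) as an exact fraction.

t = 13/5

Assign E = (0, 0), F = (1, 0), R = (0, 1), Z = (2, 4) — the answer is frame-independent, so this choice is without loss of generality.
1. P lies on line RZ with RP:PZ = -1:3 ⇒ P = (-1, -1/2)
2. G is the midpoint of EF ⇒ G = (1/2, 0)
3. J lies on line FR with FJ:JR = 5:2 ⇒ J = (2/7, 5/7)
through P parallel to EJ: direction (2/7, 5/7); meets GE at A = (-4/5, 0)
A = G + t·(E−G) with t = 13/5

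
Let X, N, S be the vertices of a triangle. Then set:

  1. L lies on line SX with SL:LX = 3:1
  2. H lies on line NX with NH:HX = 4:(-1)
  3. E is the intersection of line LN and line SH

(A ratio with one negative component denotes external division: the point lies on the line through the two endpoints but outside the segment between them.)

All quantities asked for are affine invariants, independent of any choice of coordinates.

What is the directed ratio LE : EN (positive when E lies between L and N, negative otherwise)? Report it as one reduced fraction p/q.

LE:EN = -3/16

Choose coordinates X = (0, 0), N = (1, 0), S = (0, 1).
1. L lies on line SX with SL:LX = 3:1 ⇒ L = (0, 1/4)
2. H lies on line NX with NH:HX = 4:(-1) ⇒ H = (-1/3, 0)
3. E is the intersection of line LN and line SH ⇒ E = (-3/13, 4/13)
E = L + t·(N−L) with t = -3/13, so LE:EN = t:(1−t) = -3/13:16/13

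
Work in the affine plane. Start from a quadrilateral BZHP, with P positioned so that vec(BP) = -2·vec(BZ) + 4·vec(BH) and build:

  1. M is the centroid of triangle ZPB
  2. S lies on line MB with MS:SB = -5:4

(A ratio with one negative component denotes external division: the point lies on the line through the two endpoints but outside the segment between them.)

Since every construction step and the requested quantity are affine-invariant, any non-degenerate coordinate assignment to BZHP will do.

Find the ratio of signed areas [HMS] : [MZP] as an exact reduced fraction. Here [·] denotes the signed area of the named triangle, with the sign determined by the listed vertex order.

[HMS]:[MZP] = 5/4

Set B = (0, 0), Z = (1, 0), H = (0, 1), P = (-2, 4); any affine frame gives the same invariant.
1. M is the centroid of triangle ZPB ⇒ M = (-1/3, 4/3)
2. S lies on line MB with MS:SB = -5:4 ⇒ S = (4/3, -16/3)
2·[HMS] = 5/3, 2·[MZP] = 4/3
[HMS]:[MZP] = 5/3:4/3 = 5/4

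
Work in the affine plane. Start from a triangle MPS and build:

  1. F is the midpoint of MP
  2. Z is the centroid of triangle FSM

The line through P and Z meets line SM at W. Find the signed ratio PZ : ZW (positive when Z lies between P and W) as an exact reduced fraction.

Work in coordinates with M = (0, 0), P = (1, 0), S = (0, 1).
1. F is the midpoint of MP ⇒ F = (1/2, 0)
2. Z is the centroid of triangle FSM ⇒ Z = (1/6, 1/3)
line PZ meets SM at W = (0, 2/5)
Z = P + t·(W−P) with t = 5/6, so PZ:ZW = 5/6:1/6

PZ:ZW = 5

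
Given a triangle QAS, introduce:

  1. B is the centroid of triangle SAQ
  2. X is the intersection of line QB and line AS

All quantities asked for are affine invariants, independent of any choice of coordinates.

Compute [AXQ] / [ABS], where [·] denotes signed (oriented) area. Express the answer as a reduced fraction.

Set Q = (0, 0), A = (1, 0), S = (0, 1); any affine frame gives the same invariant.
1. B is the centroid of triangle SAQ ⇒ B = (1/3, 1/3)
2. X is the intersection of line QB and line AS ⇒ X = (1/2, 1/2)
2·[AXQ] = 1/2, 2·[ABS] = -1/3
[AXQ]:[ABS] = 1/2:-1/3 = -3/2

[AXQ]:[ABS] = -3/2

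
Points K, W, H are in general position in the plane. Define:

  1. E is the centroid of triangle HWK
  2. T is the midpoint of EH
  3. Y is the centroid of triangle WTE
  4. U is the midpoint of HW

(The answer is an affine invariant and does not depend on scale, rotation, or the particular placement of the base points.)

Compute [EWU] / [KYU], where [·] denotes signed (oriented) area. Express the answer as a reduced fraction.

Set K = (0, 0), W = (1, 0), H = (0, 1); any affine frame gives the same invariant.
1. E is the centroid of triangle HWK ⇒ E = (1/3, 1/3)
2. T is the midpoint of EH ⇒ T = (1/6, 2/3)
3. Y is the centroid of triangle WTE ⇒ Y = (1/2, 1/3)
4. U is the midpoint of HW ⇒ U = (1/2, 1/2)
2·[EWU] = 1/6, 2·[KYU] = 1/12
[EWU]:[KYU] = 1/6:1/12 = 2

[EWU]:[KYU] = 2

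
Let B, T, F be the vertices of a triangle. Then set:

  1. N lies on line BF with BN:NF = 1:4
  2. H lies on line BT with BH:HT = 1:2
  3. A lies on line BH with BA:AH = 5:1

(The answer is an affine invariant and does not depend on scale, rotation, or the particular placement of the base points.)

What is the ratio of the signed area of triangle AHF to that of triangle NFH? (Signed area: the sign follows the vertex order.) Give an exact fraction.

[AHF]:[NFH] = -5/24

Set B = (0, 0), T = (1, 0), F = (0, 1); any affine frame gives the same invariant.
1. N lies on line BF with BN:NF = 1:4 ⇒ N = (0, 1/5)
2. H lies on line BT with BH:HT = 1:2 ⇒ H = (1/3, 0)
3. A lies on line BH with BA:AH = 5:1 ⇒ A = (5/18, 0)
2·[AHF] = 1/18, 2·[NFH] = -4/15
[AHF]:[NFH] = 1/18:-4/15 = -5/24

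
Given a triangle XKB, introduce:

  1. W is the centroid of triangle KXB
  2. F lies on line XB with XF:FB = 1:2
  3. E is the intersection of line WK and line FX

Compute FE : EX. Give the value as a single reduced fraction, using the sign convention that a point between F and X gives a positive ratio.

FE:EX = -1/3

Choose coordinates X = (0, 0), K = (1, 0), B = (0, 1).
1. W is the centroid of triangle KXB ⇒ W = (1/3, 1/3)
2. F lies on line XB with XF:FB = 1:2 ⇒ F = (0, 1/3)
3. E is the intersection of line WK and line FX ⇒ E = (0, 1/2)
E = F + t·(X−F) with t = -1/2, so FE:EX = t:(1−t) = -1/2:3/2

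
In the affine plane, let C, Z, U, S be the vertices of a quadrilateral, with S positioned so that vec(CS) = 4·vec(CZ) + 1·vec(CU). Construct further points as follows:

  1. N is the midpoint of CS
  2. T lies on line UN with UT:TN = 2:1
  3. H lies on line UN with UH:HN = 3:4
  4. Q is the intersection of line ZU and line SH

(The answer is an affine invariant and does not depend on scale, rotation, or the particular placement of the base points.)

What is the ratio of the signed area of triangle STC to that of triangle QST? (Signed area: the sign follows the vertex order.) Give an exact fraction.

[STC]:[QST] = -47/20

Choose coordinates C = (0, 0), Z = (1, 0), U = (0, 1), S = (4, 1).
1. N is the midpoint of CS ⇒ N = (2, 1/2)
2. T lies on line UN with UT:TN = 2:1 ⇒ T = (4/3, 2/3)
3. H lies on line UN with UH:HN = 3:4 ⇒ H = (6/7, 11/14)
4. Q is the intersection of line ZU and line SH ⇒ Q = (12/47, 35/47)
2·[STC] = 4/3, 2·[QST] = -80/141
[STC]:[QST] = 4/3:-80/141 = -47/20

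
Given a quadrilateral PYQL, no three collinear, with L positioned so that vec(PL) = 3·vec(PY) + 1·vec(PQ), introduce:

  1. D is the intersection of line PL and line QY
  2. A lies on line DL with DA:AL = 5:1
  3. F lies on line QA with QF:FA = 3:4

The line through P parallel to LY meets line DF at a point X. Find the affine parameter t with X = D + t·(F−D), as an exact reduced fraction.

Choose coordinates P = (0, 0), Y = (1, 0), Q = (0, 1), L = (3, 1).
1. D is the intersection of line PL and line QY ⇒ D = (3/4, 1/4)
2. A lies on line DL with DA:AL = 5:1 ⇒ A = (21/8, 7/8)
3. F lies on line QA with QF:FA = 3:4 ⇒ F = (9/8, 53/56)
through P parallel to LY: direction (-2, -1); meets DF at X = (16/19, 8/19)
X = D + t·(F−D) with t = 14/57

t = 14/57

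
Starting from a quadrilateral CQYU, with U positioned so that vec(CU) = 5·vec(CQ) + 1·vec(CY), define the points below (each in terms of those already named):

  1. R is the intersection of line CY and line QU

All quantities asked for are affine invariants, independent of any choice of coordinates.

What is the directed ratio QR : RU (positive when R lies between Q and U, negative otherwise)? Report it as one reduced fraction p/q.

Choose coordinates C = (0, 0), Q = (1, 0), Y = (0, 1), U = (5, 1).
1. R is the intersection of line CY and line QU ⇒ R = (0, -1/4)
R = Q + t·(U−Q) with t = -1/4, so QR:RU = t:(1−t) = -1/4:5/4

QR:RU = -1/5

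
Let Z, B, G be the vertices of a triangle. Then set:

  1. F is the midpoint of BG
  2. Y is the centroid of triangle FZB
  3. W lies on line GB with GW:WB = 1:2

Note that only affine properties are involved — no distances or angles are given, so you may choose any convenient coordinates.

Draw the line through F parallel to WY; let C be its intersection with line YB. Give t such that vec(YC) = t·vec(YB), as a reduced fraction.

Set Z = (0, 0), B = (1, 0), G = (0, 1); any affine frame gives the same invariant.
1. F is the midpoint of BG ⇒ F = (1/2, 1/2)
2. Y is the centroid of triangle FZB ⇒ Y = (1/2, 1/6)
3. W lies on line GB with GW:WB = 1:2 ⇒ W = (1/3, 2/3)
through F parallel to WY: direction (1/6, -1/2); meets YB at C = (5/8, 1/8)
C = Y + t·(B−Y) with t = 1/4

t = 1/4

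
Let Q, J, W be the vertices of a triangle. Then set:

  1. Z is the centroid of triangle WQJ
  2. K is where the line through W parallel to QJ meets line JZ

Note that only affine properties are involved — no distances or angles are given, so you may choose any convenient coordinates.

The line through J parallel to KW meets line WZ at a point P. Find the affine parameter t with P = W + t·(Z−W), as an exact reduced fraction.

t = 3/2

Assign Q = (0, 0), J = (1, 0), W = (0, 1) — the answer is frame-independent, so this choice is without loss of generality.
1. Z is the centroid of triangle WQJ ⇒ Z = (1/3, 1/3)
2. K is where the line through W parallel to QJ meets line JZ ⇒ K = (-1, 1)
through J parallel to KW: direction (1, 0); meets WZ at P = (1/2, 0)
P = W + t·(Z−W) with t = 3/2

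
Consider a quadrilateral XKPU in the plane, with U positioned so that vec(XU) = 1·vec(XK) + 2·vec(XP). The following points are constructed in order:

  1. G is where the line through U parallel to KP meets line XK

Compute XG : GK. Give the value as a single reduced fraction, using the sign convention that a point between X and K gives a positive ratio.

XG:GK = -3/2

Set X = (0, 0), K = (1, 0), P = (0, 1), U = (1, 2); any affine frame gives the same invariant.
1. G is where the line through U parallel to KP meets line XK ⇒ G = (3, 0)
G = X + t·(K−X) with t = 3, so XG:GK = t:(1−t) = 3:-2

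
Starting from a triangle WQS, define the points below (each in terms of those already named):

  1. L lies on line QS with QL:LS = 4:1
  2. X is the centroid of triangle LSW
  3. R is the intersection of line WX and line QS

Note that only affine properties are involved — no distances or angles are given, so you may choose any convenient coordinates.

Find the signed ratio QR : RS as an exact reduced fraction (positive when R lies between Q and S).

Work in coordinates with W = (0, 0), Q = (1, 0), S = (0, 1).
1. L lies on line QS with QL:LS = 4:1 ⇒ L = (1/5, 4/5)
2. X is the centroid of triangle LSW ⇒ X = (1/15, 3/5)
3. R is the intersection of line WX and line QS ⇒ R = (1/10, 9/10)
R = Q + t·(S−Q) with t = 9/10, so QR:RS = t:(1−t) = 9/10:1/10

QR:RS = 9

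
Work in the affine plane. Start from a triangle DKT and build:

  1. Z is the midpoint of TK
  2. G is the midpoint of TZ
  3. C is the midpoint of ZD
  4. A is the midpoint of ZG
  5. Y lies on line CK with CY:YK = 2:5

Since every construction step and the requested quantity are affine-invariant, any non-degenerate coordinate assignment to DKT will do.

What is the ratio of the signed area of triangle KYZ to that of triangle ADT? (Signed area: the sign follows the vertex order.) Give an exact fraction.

[KYZ]:[ADT] = 10/21

Assign D = (0, 0), K = (1, 0), T = (0, 1) — the answer is frame-independent, so this choice is without loss of generality.
1. Z is the midpoint of TK ⇒ Z = (1/2, 1/2)
2. G is the midpoint of TZ ⇒ G = (1/4, 3/4)
3. C is the midpoint of ZD ⇒ C = (1/4, 1/4)
4. A is the midpoint of ZG ⇒ A = (3/8, 5/8)
5. Y lies on line CK with CY:YK = 2:5 ⇒ Y = (13/28, 5/28)
2·[KYZ] = -5/28, 2·[ADT] = -3/8
[KYZ]:[ADT] = -5/28:-3/8 = 10/21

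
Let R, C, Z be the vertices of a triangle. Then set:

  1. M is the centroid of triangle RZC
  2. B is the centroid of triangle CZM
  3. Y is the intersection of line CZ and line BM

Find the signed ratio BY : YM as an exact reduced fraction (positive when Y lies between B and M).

BY:YM = -1/3

Assign R = (0, 0), C = (1, 0), Z = (0, 1) — the answer is frame-independent, so this choice is without loss of generality.
1. M is the centroid of triangle RZC ⇒ M = (1/3, 1/3)
2. B is the centroid of triangle CZM ⇒ B = (4/9, 4/9)
3. Y is the intersection of line CZ and line BM ⇒ Y = (1/2, 1/2)
Y = B + t·(M−B) with t = -1/2, so BY:YM = t:(1−t) = -1/2:3/2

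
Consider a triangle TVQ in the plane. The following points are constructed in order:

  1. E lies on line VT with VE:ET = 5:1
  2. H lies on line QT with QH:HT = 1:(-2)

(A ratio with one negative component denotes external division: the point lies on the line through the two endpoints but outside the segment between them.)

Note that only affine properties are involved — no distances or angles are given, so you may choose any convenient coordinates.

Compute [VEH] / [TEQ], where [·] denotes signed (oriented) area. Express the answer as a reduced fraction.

[VEH]:[TEQ] = -10

Set T = (0, 0), V = (1, 0), Q = (0, 1); any affine frame gives the same invariant.
1. E lies on line VT with VE:ET = 5:1 ⇒ E = (1/6, 0)
2. H lies on line QT with QH:HT = 1:(-2) ⇒ H = (0, 2)
2·[VEH] = -5/3, 2·[TEQ] = 1/6
[VEH]:[TEQ] = -5/3:1/6 = -10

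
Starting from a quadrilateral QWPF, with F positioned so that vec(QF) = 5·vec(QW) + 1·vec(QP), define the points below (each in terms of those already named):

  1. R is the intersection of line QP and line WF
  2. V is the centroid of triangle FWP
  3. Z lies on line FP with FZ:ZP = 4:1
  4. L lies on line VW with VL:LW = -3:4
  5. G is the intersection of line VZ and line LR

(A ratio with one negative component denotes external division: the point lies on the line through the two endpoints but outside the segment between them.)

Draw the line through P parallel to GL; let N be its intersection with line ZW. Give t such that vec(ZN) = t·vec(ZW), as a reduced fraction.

t = -7/12

Choose coordinates Q = (0, 0), W = (1, 0), P = (0, 1), F = (5, 1).
1. R is the intersection of line QP and line WF ⇒ R = (0, -1/4)
2. V is the centroid of triangle FWP ⇒ V = (2, 2/3)
3. Z lies on line FP with FZ:ZP = 4:1 ⇒ Z = (1, 1)
4. L lies on line VW with VL:LW = -3:4 ⇒ L = (5, 8/3)
5. G is the intersection of line VZ and line LR ⇒ G = (19/11, 25/33)
through P parallel to GL: direction (36/11, 21/11); meets ZW at N = (1, 19/12)
N = Z + t·(W−Z) with t = -7/12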